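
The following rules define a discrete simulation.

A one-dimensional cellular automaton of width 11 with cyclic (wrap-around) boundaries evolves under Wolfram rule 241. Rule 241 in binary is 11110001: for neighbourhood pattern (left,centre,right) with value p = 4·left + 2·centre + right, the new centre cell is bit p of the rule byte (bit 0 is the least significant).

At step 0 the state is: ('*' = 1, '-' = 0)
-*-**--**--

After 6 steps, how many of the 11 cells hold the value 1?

6

[0] -*-**--**--
[1] --*-**--***
[2] *--*-**--**
[3] **--*-**--*
[4] ***--*-**--
[5] -***--*-**-
[6] --***--*-**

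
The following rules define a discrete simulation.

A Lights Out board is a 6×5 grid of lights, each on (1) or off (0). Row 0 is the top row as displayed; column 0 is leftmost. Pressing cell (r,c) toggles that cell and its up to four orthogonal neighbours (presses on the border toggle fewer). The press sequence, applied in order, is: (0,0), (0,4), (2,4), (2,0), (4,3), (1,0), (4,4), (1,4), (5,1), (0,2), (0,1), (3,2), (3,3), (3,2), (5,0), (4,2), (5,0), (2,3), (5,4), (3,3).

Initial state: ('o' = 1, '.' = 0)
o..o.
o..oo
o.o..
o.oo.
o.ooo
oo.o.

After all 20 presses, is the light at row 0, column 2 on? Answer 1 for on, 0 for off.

[0] o..o.
o..oo
o.o..
o.oo.
o.ooo
oo.o.
[1] .o.o.
...oo
o.o..
o.oo.
o.ooo
oo.o.
[2] .o..o
...o.
o.o..
o.oo.
o.ooo
oo.o.
[3] .o..o
...oo
o.ooo
o.ooo
o.ooo
oo.o.
[4] .o..o
o..oo
.oooo
..ooo
o.ooo
oo.o.
[5] .o..o
o..oo
.oooo
..o.o
o....
oo...
[6] oo..o
.o.oo
ooooo
..o.o
o....
oo...
[7] oo..o
.o.oo
ooooo
..o..
o..oo
oo..o
[8] oo...
.o...
oooo.
..o..
o..oo
oo..o
[9] oo...
.o...
oooo.
..o..
oo.oo
..o.o
[10] o.oo.
.oo..
oooo.
..o..
oo.oo
..o.o
[11] .o.o.
..o..
oooo.
..o..
oo.oo
..o.o
[12] .o.o.
..o..
oo.o.
.o.o.
ooooo
..o.o
[13] .o.o.
..o..
oo...
.oo.o
ooo.o
..o.o
[14] .o.o.
..o..
ooo..
...oo
oo..o
..o.o
[15] .o.o.
..o..
ooo..
...oo
.o..o
ooo.o
[16] .o.o.
..o..
ooo..
..ooo
..ooo
oo..o
[17] .o.o.
..o..
ooo..
..ooo
o.ooo
....o
[18] .o.o.
..oo.
oo.oo
..o.o
o.ooo
....o
[19] .o.o.
..oo.
oo.oo
..o.o
o.oo.
...o.
[20] .o.o.
..oo.
oo..o
...o.
o.o..
...o.

0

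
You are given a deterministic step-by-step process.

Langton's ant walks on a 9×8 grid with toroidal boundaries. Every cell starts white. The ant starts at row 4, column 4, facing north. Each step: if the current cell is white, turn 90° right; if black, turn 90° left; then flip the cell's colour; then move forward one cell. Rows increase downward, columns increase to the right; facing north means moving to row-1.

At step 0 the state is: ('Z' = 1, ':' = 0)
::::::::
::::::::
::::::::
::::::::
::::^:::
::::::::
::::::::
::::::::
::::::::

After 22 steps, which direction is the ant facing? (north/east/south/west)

north

0) ::::::::
::::::::
::::::::
::::::::
::::^:::
::::::::
::::::::
::::::::
::::::::
1) ::::::::
::::::::
::::::::
::::::::
::::Z>::
::::::::
::::::::
::::::::
::::::::
2) ::::::::
::::::::
::::::::
::::::::
::::ZZ::
:::::v::
::::::::
::::::::
::::::::
3) ::::::::
::::::::
::::::::
::::::::
::::ZZ::
::::<Z::
::::::::
::::::::
::::::::
4) ::::::::
::::::::
::::::::
::::::::
::::^Z::
::::ZZ::
::::::::
::::::::
::::::::
5) ::::::::
::::::::
::::::::
::::::::
:::<:Z::
::::ZZ::
::::::::
::::::::
::::::::
6) ::::::::
::::::::
::::::::
:::^::::
:::Z:Z::
::::ZZ::
::::::::
::::::::
::::::::
7) ::::::::
::::::::
::::::::
:::Z>:::
:::Z:Z::
::::ZZ::
::::::::
::::::::
::::::::
8) ::::::::
::::::::
::::::::
:::ZZ:::
:::ZvZ::
::::ZZ::
::::::::
::::::::
::::::::
9) ::::::::
::::::::
::::::::
:::ZZ:::
:::<ZZ::
::::ZZ::
::::::::
::::::::
::::::::
10) ::::::::
::::::::
::::::::
:::ZZ:::
::::ZZ::
:::vZZ::
::::::::
::::::::
::::::::
11) ::::::::
::::::::
::::::::
:::ZZ:::
::::ZZ::
::<ZZZ::
::::::::
::::::::
::::::::
12) ::::::::
::::::::
::::::::
:::ZZ:::
::^:ZZ::
::ZZZZ::
::::::::
::::::::
::::::::
13) ::::::::
::::::::
::::::::
:::ZZ:::
::Z>ZZ::
::ZZZZ::
::::::::
::::::::
::::::::
14) ::::::::
::::::::
::::::::
:::ZZ:::
::ZZZZ::
::ZvZZ::
::::::::
::::::::
::::::::
15) ::::::::
::::::::
::::::::
:::ZZ:::
::ZZZZ::
::Z:>Z::
::::::::
::::::::
::::::::
16) ::::::::
::::::::
::::::::
:::ZZ:::
::ZZ^Z::
::Z::Z::
::::::::
::::::::
::::::::
17) ::::::::
::::::::
::::::::
:::ZZ:::
::Z<:Z::
::Z::Z::
::::::::
::::::::
::::::::
18) ::::::::
::::::::
::::::::
:::ZZ:::
::Z::Z::
::Zv:Z::
::::::::
::::::::
::::::::
19) ::::::::
::::::::
::::::::
:::ZZ:::
::Z::Z::
::<Z:Z::
::::::::
::::::::
::::::::
20) ::::::::
::::::::
::::::::
:::ZZ:::
::Z::Z::
:::Z:Z::
::v:::::
::::::::
::::::::
21) ::::::::
::::::::
::::::::
:::ZZ:::
::Z::Z::
:::Z:Z::
:<Z:::::
::::::::
::::::::
22) ::::::::
::::::::
::::::::
:::ZZ:::
::Z::Z::
:^:Z:Z::
:ZZ:::::
::::::::
::::::::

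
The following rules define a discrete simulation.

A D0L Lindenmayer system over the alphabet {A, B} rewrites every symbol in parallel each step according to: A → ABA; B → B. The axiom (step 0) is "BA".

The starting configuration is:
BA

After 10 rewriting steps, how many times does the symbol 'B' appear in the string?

1024

k=0  BA
k=1  BABA
k=2  BABABABA
k=3  BABABABABABABABA
k=4  BABABABABABABABABABABABABABABABA
k=5  BABABABABABABABABABABABABABABABABABABABABABABABABABABABABABABABA
k=6  BABABABABABABABABABABABABABABABABABABABABABABABABABABABABA…BABABABABABABABABABABABABABABABABABABABABABABABABABABABABA  (len 128)
k=7  BABABABABABABABABABABABABABABABABABABABABABABABABABABABABA…BABABABABABABABABABABABABABABABABABABABABABABABABABABABABA  (len 256)
k=8  BABABABABABABABABABABABABABABABABABABABABABABABABABABABABA…BABABABABABABABABABABABABABABABABABABABABABABABABABABABABA  (len 512)
k=9  BABABABABABABABABABABABABABABABABABABABABABABABABABABABABA…BABABABABABABABABABABABABABABABABABABABABABABABABABABABABA  (len 1024)
k=10  BABABABABABABABABABABABABABABABABABABABABABABABABABABABABA…BABABABABABABABABABABABABABABABABABABABABABABABABABABABABA  (len 2048)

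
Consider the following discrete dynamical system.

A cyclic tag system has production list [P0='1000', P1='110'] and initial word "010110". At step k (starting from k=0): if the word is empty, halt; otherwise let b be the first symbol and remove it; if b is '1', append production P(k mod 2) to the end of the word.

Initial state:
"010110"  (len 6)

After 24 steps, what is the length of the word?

24

gen 0: "010110"  (len 6)
gen 1: "10110"  (len 5)
gen 2: "0110110"  (len 7)
gen 3: "110110"  (len 6)
gen 4: "10110110"  (len 8)
gen 5: "01101101000"  (len 11)
gen 6: "1101101000"  (len 10)
gen 7: "1011010001000"  (len 13)
gen 8: "011010001000110"  (len 15)
gen 9: "11010001000110"  (len 14)
gen 10: "1010001000110110"  (len 16)
gen 11: "0100010001101101000"  (len 19)
gen 12: "100010001101101000"  (len 18)
gen 13: "000100011011010001000"  (len 21)
gen 14: "00100011011010001000"  (len 20)
gen 15: "0100011011010001000"  (len 19)
gen 16: "100011011010001000"  (len 18)
gen 17: "000110110100010001000"  (len 21)
gen 18: "00110110100010001000"  (len 20)
gen 19: "0110110100010001000"  (len 19)
gen 20: "110110100010001000"  (len 18)
gen 21: "101101000100010001000"  (len 21)
gen 22: "01101000100010001000110"  (len 23)
gen 23: "1101000100010001000110"  (len 22)
gen 24: "101000100010001000110110"  (len 24)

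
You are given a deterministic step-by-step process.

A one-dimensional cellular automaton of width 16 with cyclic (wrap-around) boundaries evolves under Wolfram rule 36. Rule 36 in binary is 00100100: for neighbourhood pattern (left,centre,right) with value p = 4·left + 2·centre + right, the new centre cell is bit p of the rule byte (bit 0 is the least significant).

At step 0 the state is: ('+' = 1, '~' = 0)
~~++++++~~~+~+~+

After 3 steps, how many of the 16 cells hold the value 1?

0

0) ~~++++++~~~+~+~+
1) ~~~~~~~~~~~+++++
2) ~~~~~~~~~~~~~~~~
3) ~~~~~~~~~~~~~~~~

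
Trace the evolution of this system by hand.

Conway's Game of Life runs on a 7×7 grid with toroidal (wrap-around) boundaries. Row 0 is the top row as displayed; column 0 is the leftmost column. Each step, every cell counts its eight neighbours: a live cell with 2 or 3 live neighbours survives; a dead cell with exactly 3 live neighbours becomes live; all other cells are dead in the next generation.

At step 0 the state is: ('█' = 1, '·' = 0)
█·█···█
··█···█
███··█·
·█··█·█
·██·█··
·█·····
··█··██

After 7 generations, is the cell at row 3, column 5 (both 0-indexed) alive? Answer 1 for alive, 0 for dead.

1

0) █·█···█
··█···█
███··█·
·█··█·█
·██·█··
·█·····
··█··██
1) █·██···
··██·█·
··██·█·
····█·█
·███·█·
██·█·█·
··█··██
2) ·····█·
······█
··█··██
·█····█
·█·█·█·
█··█·█·
·····█·
3) ·····██
······█
·····██
·█··█·█
·█···█·
··█··█·
·····█·
4) ·····██
█······
······█
····█·█
███·███
····███
····██·
5) ····███
█····█·
█····██
·█·██··
·█·····
·█·····
·······
6) ····███
█······
██···█·
·██·███
██·····
·······
·····█·
7) ····███
██··█··
··█·██·
··█·██·
███··██
·······
····███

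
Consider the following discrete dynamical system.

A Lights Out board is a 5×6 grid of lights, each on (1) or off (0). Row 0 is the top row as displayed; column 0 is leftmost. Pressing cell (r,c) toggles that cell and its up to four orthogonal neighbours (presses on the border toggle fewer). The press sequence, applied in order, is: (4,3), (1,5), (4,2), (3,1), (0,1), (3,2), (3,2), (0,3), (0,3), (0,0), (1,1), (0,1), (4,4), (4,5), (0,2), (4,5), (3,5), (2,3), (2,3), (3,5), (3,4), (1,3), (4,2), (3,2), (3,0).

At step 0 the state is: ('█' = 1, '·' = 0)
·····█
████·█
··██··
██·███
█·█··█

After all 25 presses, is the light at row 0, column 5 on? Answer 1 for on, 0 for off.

0

0) ·····█
████·█
··██··
██·███
█·█··█
1) ·····█
████·█
··██··
██··██
█··███
2) ······
█████·
··██·█
██··██
█··███
3) ······
█████·
··██·█
███·██
███·██
4) ······
█████·
·███·█
····██
█·█·██
5) ███···
█·███·
·███·█
····██
█·█·██
6) ███···
█·███·
·█·█·█
·█████
█···██
7) ███···
█·███·
·███·█
····██
█·█·██
8) ██·██·
█·█·█·
·███·█
····██
█·█·██
9) ███···
█·███·
·███·█
····██
█·█·██
10) ··█···
··███·
·███·█
····██
█·█·██
11) ·██···
██·██·
··██·█
····██
█·█·██
12) █·····
█··██·
··██·█
····██
█·█·██
13) █·····
█··██·
··██·█
·····█
█·██··
14) █·····
█··██·
··██·█
······
█·████
15) ████··
█·███·
··██·█
······
█·████
16) ████··
█·███·
··██·█
·····█
█·██··
17) ████··
█·███·
··██··
····█·
█·██·█
18) ████··
█·█·█·
····█·
···██·
█·██·█
19) ████··
█·███·
··██··
····█·
█·██·█
20) ████··
█·███·
··██·█
·····█
█·██··
21) ████··
█·███·
··████
···██·
█·███·
22) ███···
█·····
··█·██
···██·
█·███·
23) ███···
█·····
··█·██
··███·
██··█·
24) ███···
█·····
····██
·█··█·
███·█·
25) ███···
█·····
█···██
█···█·
·██·█·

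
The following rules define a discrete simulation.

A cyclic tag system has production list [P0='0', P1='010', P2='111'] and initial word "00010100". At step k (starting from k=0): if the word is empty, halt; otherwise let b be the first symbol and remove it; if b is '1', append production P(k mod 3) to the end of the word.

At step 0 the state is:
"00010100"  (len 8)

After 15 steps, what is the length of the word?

k=0  "00010100"  (len 8)
k=1  "0010100"  (len 7)
k=2  "010100"  (len 6)
k=3  "10100"  (len 5)
k=4  "01000"  (len 5)
k=5  "1000"  (len 4)
k=6  "000111"  (len 6)
k=7  "00111"  (len 5)
k=8  "0111"  (len 4)
k=9  "111"  (len 3)
k=10  "110"  (len 3)
k=11  "10010"  (len 5)
k=12  "0010111"  (len 7)
k=13  "010111"  (len 6)
k=14  "10111"  (len 5)
k=15  "0111111"  (len 7)

7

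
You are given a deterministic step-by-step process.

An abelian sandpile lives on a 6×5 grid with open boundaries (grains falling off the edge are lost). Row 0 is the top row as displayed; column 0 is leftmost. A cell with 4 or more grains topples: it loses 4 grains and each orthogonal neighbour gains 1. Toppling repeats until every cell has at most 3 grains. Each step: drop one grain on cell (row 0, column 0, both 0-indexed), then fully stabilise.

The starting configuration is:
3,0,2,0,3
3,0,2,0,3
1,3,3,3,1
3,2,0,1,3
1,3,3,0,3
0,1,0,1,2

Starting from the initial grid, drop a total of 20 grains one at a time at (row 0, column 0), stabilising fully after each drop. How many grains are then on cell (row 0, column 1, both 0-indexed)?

step 0: 3,0,2,0,3
3,0,2,0,3
1,3,3,3,1
3,2,0,1,3
1,3,3,0,3
0,1,0,1,2
step 1: 1,1,2,0,3
0,1,2,0,3
2,3,3,3,1
3,2,0,1,3
1,3,3,0,3
0,1,0,1,2
step 2: 2,1,2,0,3
0,1,2,0,3
2,3,3,3,1
3,2,0,1,3
1,3,3,0,3
0,1,0,1,2
step 3: 3,1,2,0,3
0,1,2,0,3
2,3,3,3,1
3,2,0,1,3
1,3,3,0,3
0,1,0,1,2
step 4: 0,2,2,0,3
1,1,2,0,3
2,3,3,3,1
3,2,0,1,3
1,3,3,0,3
0,1,0,1,2
step 5: 1,2,2,0,3
1,1,2,0,3
2,3,3,3,1
3,2,0,1,3
1,3,3,0,3
0,1,0,1,2
step 6: 2,2,2,0,3
1,1,2,0,3
2,3,3,3,1
3,2,0,1,3
1,3,3,0,3
0,1,0,1,2
step 7: 3,2,2,0,3
1,1,2,0,3
2,3,3,3,1
3,2,0,1,3
1,3,3,0,3
0,1,0,1,2
step 8: 0,3,2,0,3
2,1,2,0,3
2,3,3,3,1
3,2,0,1,3
1,3,3,0,3
0,1,0,1,2
step 9: 1,3,2,0,3
2,1,2,0,3
2,3,3,3,1
3,2,0,1,3
1,3,3,0,3
0,1,0,1,2
step 10: 2,3,2,0,3
2,1,2,0,3
2,3,3,3,1
3,2,0,1,3
1,3,3,0,3
0,1,0,1,2
step 11: 3,3,2,0,3
2,1,2,0,3
2,3,3,3,1
3,2,0,1,3
1,3,3,0,3
0,1,0,1,2
step 12: 1,0,3,0,3
3,2,2,0,3
2,3,3,3,1
3,2,0,1,3
1,3,3,0,3
0,1,0,1,2
step 13: 2,0,3,0,3
3,2,2,0,3
2,3,3,3,1
3,2,0,1,3
1,3,3,0,3
0,1,0,1,2
step 14: 3,0,3,0,3
3,2,2,0,3
2,3,3,3,1
3,2,0,1,3
1,3,3,0,3
0,1,0,1,2
step 15: 1,1,3,0,3
0,3,2,0,3
3,3,3,3,1
3,2,0,1,3
1,3,3,0,3
0,1,0,1,2
step 16: 2,1,3,0,3
0,3,2,0,3
3,3,3,3,1
3,2,0,1,3
1,3,3,0,3
0,1,0,1,2
step 17: 3,1,3,0,3
0,3,2,0,3
3,3,3,3,1
3,2,0,1,3
1,3,3,0,3
0,1,0,1,2
step 18: 0,2,3,0,3
1,3,2,0,3
3,3,3,3,1
3,2,0,1,3
1,3,3,0,3
0,1,0,1,2
step 19: 1,2,3,0,3
1,3,2,0,3
3,3,3,3,1
3,2,0,1,3
1,3,3,0,3
0,1,0,1,2
step 20: 2,2,3,0,3
1,3,2,0,3
3,3,3,3,1
3,2,0,1,3
1,3,3,0,3
0,1,0,1,2

2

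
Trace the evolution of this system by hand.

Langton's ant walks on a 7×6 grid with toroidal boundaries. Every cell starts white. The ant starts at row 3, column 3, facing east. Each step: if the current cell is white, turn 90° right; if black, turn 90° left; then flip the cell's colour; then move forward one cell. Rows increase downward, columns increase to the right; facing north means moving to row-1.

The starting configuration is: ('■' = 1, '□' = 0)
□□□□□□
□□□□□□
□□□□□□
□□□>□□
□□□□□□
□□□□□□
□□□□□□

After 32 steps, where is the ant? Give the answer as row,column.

0) □□□□□□
□□□□□□
□□□□□□
□□□>□□
□□□□□□
□□□□□□
□□□□□□
1) □□□□□□
□□□□□□
□□□□□□
□□□■□□
□□□v□□
□□□□□□
□□□□□□
2) □□□□□□
□□□□□□
□□□□□□
□□□■□□
□□<■□□
□□□□□□
□□□□□□
3) □□□□□□
□□□□□□
□□□□□□
□□^■□□
□□■■□□
□□□□□□
□□□□□□
4) □□□□□□
□□□□□□
□□□□□□
□□■>□□
□□■■□□
□□□□□□
□□□□□□
5) □□□□□□
□□□□□□
□□□^□□
□□■□□□
□□■■□□
□□□□□□
□□□□□□
6) □□□□□□
□□□□□□
□□□■>□
□□■□□□
□□■■□□
□□□□□□
□□□□□□
7) □□□□□□
□□□□□□
□□□■■□
□□■□v□
□□■■□□
□□□□□□
□□□□□□
8) □□□□□□
□□□□□□
□□□■■□
□□■<■□
□□■■□□
□□□□□□
□□□□□□
9) □□□□□□
□□□□□□
□□□^■□
□□■■■□
□□■■□□
□□□□□□
□□□□□□
10) □□□□□□
□□□□□□
□□<□■□
□□■■■□
□□■■□□
□□□□□□
□□□□□□
11) □□□□□□
□□^□□□
□□■□■□
□□■■■□
□□■■□□
□□□□□□
□□□□□□
12) □□□□□□
□□■>□□
□□■□■□
□□■■■□
□□■■□□
□□□□□□
□□□□□□
13) □□□□□□
□□■■□□
□□■v■□
□□■■■□
□□■■□□
□□□□□□
□□□□□□
14) □□□□□□
□□■■□□
□□<■■□
□□■■■□
□□■■□□
□□□□□□
□□□□□□
15) □□□□□□
□□■■□□
□□□■■□
□□v■■□
□□■■□□
□□□□□□
□□□□□□
16) □□□□□□
□□■■□□
□□□■■□
□□□>■□
□□■■□□
□□□□□□
□□□□□□
17) □□□□□□
□□■■□□
□□□^■□
□□□□■□
□□■■□□
□□□□□□
□□□□□□
18) □□□□□□
□□■■□□
□□<□■□
□□□□■□
□□■■□□
□□□□□□
□□□□□□
19) □□□□□□
□□^■□□
□□■□■□
□□□□■□
□□■■□□
□□□□□□
□□□□□□
20) □□□□□□
□<□■□□
□□■□■□
□□□□■□
□□■■□□
□□□□□□
□□□□□□
21) □^□□□□
□■□■□□
□□■□■□
□□□□■□
□□■■□□
□□□□□□
□□□□□□
22) □■>□□□
□■□■□□
□□■□■□
□□□□■□
□□■■□□
□□□□□□
□□□□□□
23) □■■□□□
□■v■□□
□□■□■□
□□□□■□
□□■■□□
□□□□□□
□□□□□□
24) □■■□□□
□<■■□□
□□■□■□
□□□□■□
□□■■□□
□□□□□□
□□□□□□
25) □■■□□□
□□■■□□
□v■□■□
□□□□■□
□□■■□□
□□□□□□
□□□□□□
26) □■■□□□
□□■■□□
<■■□■□
□□□□■□
□□■■□□
□□□□□□
□□□□□□
27) □■■□□□
^□■■□□
■■■□■□
□□□□■□
□□■■□□
□□□□□□
□□□□□□
28) □■■□□□
■>■■□□
■■■□■□
□□□□■□
□□■■□□
□□□□□□
□□□□□□
29) □■■□□□
■■■■□□
■v■□■□
□□□□■□
□□■■□□
□□□□□□
□□□□□□
30) □■■□□□
■■■■□□
■□>□■□
□□□□■□
□□■■□□
□□□□□□
□□□□□□
31) □■■□□□
■■^■□□
■□□□■□
□□□□■□
□□■■□□
□□□□□□
□□□□□□
32) □■■□□□
■<□■□□
■□□□■□
□□□□■□
□□■■□□
□□□□□□
□□□□□□

1,1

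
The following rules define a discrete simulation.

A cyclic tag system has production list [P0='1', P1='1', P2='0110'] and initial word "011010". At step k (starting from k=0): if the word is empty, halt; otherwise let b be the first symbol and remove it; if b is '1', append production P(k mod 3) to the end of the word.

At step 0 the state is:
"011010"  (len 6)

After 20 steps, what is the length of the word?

13

t=0: "011010"  (len 6)
t=1: "11010"  (len 5)
t=2: "10101"  (len 5)
t=3: "01010110"  (len 8)
t=4: "1010110"  (len 7)
t=5: "0101101"  (len 7)
t=6: "101101"  (len 6)
t=7: "011011"  (len 6)
t=8: "11011"  (len 5)
t=9: "10110110"  (len 8)
t=10: "01101101"  (len 8)
t=11: "1101101"  (len 7)
t=12: "1011010110"  (len 10)
t=13: "0110101101"  (len 10)
t=14: "110101101"  (len 9)
t=15: "101011010110"  (len 12)
t=16: "010110101101"  (len 12)
t=17: "10110101101"  (len 11)
t=18: "01101011010110"  (len 14)
t=19: "1101011010110"  (len 13)
t=20: "1010110101101"  (len 13)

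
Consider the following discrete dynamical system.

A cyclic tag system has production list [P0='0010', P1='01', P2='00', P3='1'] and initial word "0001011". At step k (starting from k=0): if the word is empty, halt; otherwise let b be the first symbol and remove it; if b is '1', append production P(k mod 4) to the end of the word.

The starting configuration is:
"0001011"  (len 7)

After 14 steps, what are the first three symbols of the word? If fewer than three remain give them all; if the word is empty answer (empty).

100

k=0  "0001011"  (len 7)
k=1  "001011"  (len 6)
k=2  "01011"  (len 5)
k=3  "1011"  (len 4)
k=4  "0111"  (len 4)
k=5  "111"  (len 3)
k=6  "1101"  (len 4)
k=7  "10100"  (len 5)
k=8  "01001"  (len 5)
k=9  "1001"  (len 4)
k=10  "00101"  (len 5)
k=11  "0101"  (len 4)
k=12  "101"  (len 3)
k=13  "010010"  (len 6)
k=14  "10010"  (len 5)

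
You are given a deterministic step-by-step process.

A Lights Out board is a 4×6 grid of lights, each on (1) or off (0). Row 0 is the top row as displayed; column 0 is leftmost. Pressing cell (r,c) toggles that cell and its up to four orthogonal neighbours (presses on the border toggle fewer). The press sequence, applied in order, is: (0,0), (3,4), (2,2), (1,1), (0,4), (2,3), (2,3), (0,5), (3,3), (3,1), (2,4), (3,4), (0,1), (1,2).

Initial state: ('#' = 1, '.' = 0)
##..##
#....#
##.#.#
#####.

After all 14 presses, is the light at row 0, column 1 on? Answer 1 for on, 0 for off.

k=0  ##..##
#....#
##.#.#
#####.
k=1  ....##
.....#
##.#.#
#####.
k=2  ....##
.....#
##.###
###..#
k=3  ....##
..#..#
#.#.##
##...#
k=4  .#..##
##...#
###.##
##...#
k=5  .#.#..
##..##
###.##
##...#
k=6  .#.#..
##.###
##.#.#
##.#.#
k=7  .#.#..
##..##
###.##
##...#
k=8  .#.###
##..#.
###.##
##...#
k=9  .#.###
##..#.
######
######
k=10  .#.###
##..#.
#.####
...###
k=11  .#.###
##....
#.#...
...#.#
k=12  .#.###
##....
#.#.#.
....#.
k=13  #.####
#.....
#.#.#.
....#.
k=14  #..###
####..
#...#.
....#.

0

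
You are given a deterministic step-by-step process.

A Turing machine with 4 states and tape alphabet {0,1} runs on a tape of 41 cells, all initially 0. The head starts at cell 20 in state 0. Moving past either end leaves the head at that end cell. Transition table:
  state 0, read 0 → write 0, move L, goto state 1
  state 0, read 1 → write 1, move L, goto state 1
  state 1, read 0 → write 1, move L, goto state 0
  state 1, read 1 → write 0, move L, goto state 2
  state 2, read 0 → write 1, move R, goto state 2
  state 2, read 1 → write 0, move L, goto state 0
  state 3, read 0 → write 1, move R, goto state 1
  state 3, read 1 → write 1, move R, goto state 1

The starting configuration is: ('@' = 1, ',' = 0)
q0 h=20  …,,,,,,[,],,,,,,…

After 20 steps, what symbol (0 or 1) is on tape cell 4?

[0] q0 h=20  …,,,,,,[,],,,,,,…
[1] q1 h=19  …,,,,,,[,],,,,,,…
[2] q0 h=18  …,,,,,,[,]@,,,,,…
[3] q1 h=17  …,,,,,,[,],@,,,,…
[4] q0 h=16  …,,,,,,[,]@,@,,,…
[5] q1 h=15  …,,,,,,[,],@,@,,…
[6] q0 h=14  …,,,,,,[,]@,@,@,…
[7] q1 h=13  …,,,,,,[,],@,@,@…
[8] q0 h=12  …,,,,,,[,]@,@,@,…
[9] q1 h=11  …,,,,,,[,],@,@,@…
[10] q0 h=10  …,,,,,,[,]@,@,@,…
[11] q1 h= 9  …,,,,,,[,],@,@,@…
[12] q0 h= 8  …,,,,,,[,]@,@,@,…
[13] q1 h= 7  …,,,,,,[,],@,@,@…
[14] q0 h= 6  |,,,,,,[,]@,@,@,…
[15] q1 h= 5  |,,,,,[,],@,@,@…
[16] q0 h= 4  |,,,,[,]@,@,@,…
[17] q1 h= 3  |,,,[,],@,@,@…
[18] q0 h= 2  |,,[,]@,@,@,…
[19] q1 h= 1  |,[,],@,@,@…
[20] q0 h= 0  |[,]@,@,@,…

0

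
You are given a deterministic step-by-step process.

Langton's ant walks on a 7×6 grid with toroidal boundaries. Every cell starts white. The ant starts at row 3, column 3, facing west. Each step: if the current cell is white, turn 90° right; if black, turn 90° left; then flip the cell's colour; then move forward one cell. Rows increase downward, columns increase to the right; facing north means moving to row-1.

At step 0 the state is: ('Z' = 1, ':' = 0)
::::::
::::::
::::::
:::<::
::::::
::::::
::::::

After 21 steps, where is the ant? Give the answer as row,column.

k=0  ::::::
::::::
::::::
:::<::
::::::
::::::
::::::
k=1  ::::::
::::::
:::^::
:::Z::
::::::
::::::
::::::
k=2  ::::::
::::::
:::Z>:
:::Z::
::::::
::::::
::::::
k=3  ::::::
::::::
:::ZZ:
:::Zv:
::::::
::::::
::::::
k=4  ::::::
::::::
:::ZZ:
:::<Z:
::::::
::::::
::::::
k=5  ::::::
::::::
:::ZZ:
::::Z:
:::v::
::::::
::::::
k=6  ::::::
::::::
:::ZZ:
::::Z:
::<Z::
::::::
::::::
k=7  ::::::
::::::
:::ZZ:
::^:Z:
::ZZ::
::::::
::::::
k=8  ::::::
::::::
:::ZZ:
::Z>Z:
::ZZ::
::::::
::::::
k=9  ::::::
::::::
:::ZZ:
::ZZZ:
::Zv::
::::::
::::::
k=10  ::::::
::::::
:::ZZ:
::ZZZ:
::Z:>:
::::::
::::::
k=11  ::::::
::::::
:::ZZ:
::ZZZ:
::Z:Z:
::::v:
::::::
k=12  ::::::
::::::
:::ZZ:
::ZZZ:
::Z:Z:
:::<Z:
::::::
k=13  ::::::
::::::
:::ZZ:
::ZZZ:
::Z^Z:
:::ZZ:
::::::
k=14  ::::::
::::::
:::ZZ:
::ZZZ:
::ZZ>:
:::ZZ:
::::::
k=15  ::::::
::::::
:::ZZ:
::ZZ^:
::ZZ::
:::ZZ:
::::::
k=16  ::::::
::::::
:::ZZ:
::Z<::
::ZZ::
:::ZZ:
::::::
k=17  ::::::
::::::
:::ZZ:
::Z:::
::Zv::
:::ZZ:
::::::
k=18  ::::::
::::::
:::ZZ:
::Z:::
::Z:>:
:::ZZ:
::::::
k=19  ::::::
::::::
:::ZZ:
::Z:::
::Z:Z:
:::Zv:
::::::
k=20  ::::::
::::::
:::ZZ:
::Z:::
::Z:Z:
:::Z:>
::::::
k=21  ::::::
::::::
:::ZZ:
::Z:::
::Z:Z:
:::Z:Z
:::::v

6,5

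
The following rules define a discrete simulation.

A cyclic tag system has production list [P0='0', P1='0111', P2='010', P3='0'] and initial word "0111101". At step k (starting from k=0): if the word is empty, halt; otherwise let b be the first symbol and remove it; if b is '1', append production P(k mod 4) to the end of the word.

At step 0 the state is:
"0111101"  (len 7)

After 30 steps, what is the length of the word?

gen 0: "0111101"  (len 7)
gen 1: "111101"  (len 6)
gen 2: "111010111"  (len 9)
gen 3: "11010111010"  (len 11)
gen 4: "10101110100"  (len 11)
gen 5: "01011101000"  (len 11)
gen 6: "1011101000"  (len 10)
gen 7: "011101000010"  (len 12)
gen 8: "11101000010"  (len 11)
gen 9: "11010000100"  (len 11)
gen 10: "10100001000111"  (len 14)
gen 11: "0100001000111010"  (len 16)
gen 12: "100001000111010"  (len 15)
gen 13: "000010001110100"  (len 15)
gen 14: "00010001110100"  (len 14)
gen 15: "0010001110100"  (len 13)
gen 16: "010001110100"  (len 12)
gen 17: "10001110100"  (len 11)
gen 18: "00011101000111"  (len 14)
gen 19: "0011101000111"  (len 13)
gen 20: "011101000111"  (len 12)
gen 21: "11101000111"  (len 11)
gen 22: "11010001110111"  (len 14)
gen 23: "1010001110111010"  (len 16)
gen 24: "0100011101110100"  (len 16)
gen 25: "100011101110100"  (len 15)
gen 26: "000111011101000111"  (len 18)
gen 27: "00111011101000111"  (len 17)
gen 28: "0111011101000111"  (len 16)
gen 29: "111011101000111"  (len 15)
gen 30: "110111010001110111"  (len 18)

18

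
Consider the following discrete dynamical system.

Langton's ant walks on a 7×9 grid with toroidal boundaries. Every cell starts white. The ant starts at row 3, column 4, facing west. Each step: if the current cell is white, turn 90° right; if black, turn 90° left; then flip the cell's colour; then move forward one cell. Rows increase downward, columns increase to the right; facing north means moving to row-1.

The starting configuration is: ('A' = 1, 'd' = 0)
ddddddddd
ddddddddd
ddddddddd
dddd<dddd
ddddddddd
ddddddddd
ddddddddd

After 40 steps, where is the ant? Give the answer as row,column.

3,6

k=0  ddddddddd
ddddddddd
ddddddddd
dddd<dddd
ddddddddd
ddddddddd
ddddddddd
k=1  ddddddddd
ddddddddd
dddd^dddd
ddddAdddd
ddddddddd
ddddddddd
ddddddddd
k=2  ddddddddd
ddddddddd
ddddA>ddd
ddddAdddd
ddddddddd
ddddddddd
ddddddddd
k=3  ddddddddd
ddddddddd
ddddAAddd
ddddAvddd
ddddddddd
ddddddddd
ddddddddd
k=4  ddddddddd
ddddddddd
ddddAAddd
dddd<Addd
ddddddddd
ddddddddd
ddddddddd
k=5  ddddddddd
ddddddddd
ddddAAddd
dddddAddd
ddddvdddd
ddddddddd
ddddddddd
k=6  ddddddddd
ddddddddd
ddddAAddd
dddddAddd
ddd<Adddd
ddddddddd
ddddddddd
k=7  ddddddddd
ddddddddd
ddddAAddd
ddd^dAddd
dddAAdddd
ddddddddd
ddddddddd
k=8  ddddddddd
ddddddddd
ddddAAddd
dddA>Addd
dddAAdddd
ddddddddd
ddddddddd
k=9  ddddddddd
ddddddddd
ddddAAddd
dddAAAddd
dddAvdddd
ddddddddd
ddddddddd
k=10  ddddddddd
ddddddddd
ddddAAddd
dddAAAddd
dddAd>ddd
ddddddddd
ddddddddd
k=11  ddddddddd
ddddddddd
ddddAAddd
dddAAAddd
dddAdAddd
dddddvddd
ddddddddd
k=12  ddddddddd
ddddddddd
ddddAAddd
dddAAAddd
dddAdAddd
dddd<Addd
ddddddddd
k=13  ddddddddd
ddddddddd
ddddAAddd
dddAAAddd
dddA^Addd
ddddAAddd
ddddddddd
k=14  ddddddddd
ddddddddd
ddddAAddd
dddAAAddd
dddAA>ddd
ddddAAddd
ddddddddd
k=15  ddddddddd
ddddddddd
ddddAAddd
dddAA^ddd
dddAAdddd
ddddAAddd
ddddddddd
k=16  ddddddddd
ddddddddd
ddddAAddd
dddA<dddd
dddAAdddd
ddddAAddd
ddddddddd
k=17  ddddddddd
ddddddddd
ddddAAddd
dddAddddd
dddAvdddd
ddddAAddd
ddddddddd
k=18  ddddddddd
ddddddddd
ddddAAddd
dddAddddd
dddAd>ddd
ddddAAddd
ddddddddd
k=19  ddddddddd
ddddddddd
ddddAAddd
dddAddddd
dddAdAddd
ddddAvddd
ddddddddd
k=20  ddddddddd
ddddddddd
ddddAAddd
dddAddddd
dddAdAddd
ddddAd>dd
ddddddddd
k=21  ddddddddd
ddddddddd
ddddAAddd
dddAddddd
dddAdAddd
ddddAdAdd
ddddddvdd
k=22  ddddddddd
ddddddddd
ddddAAddd
dddAddddd
dddAdAddd
ddddAdAdd
ddddd<Add
k=23  ddddddddd
ddddddddd
ddddAAddd
dddAddddd
dddAdAddd
ddddA^Add
dddddAAdd
k=24  ddddddddd
ddddddddd
ddddAAddd
dddAddddd
dddAdAddd
ddddAA>dd
dddddAAdd
k=25  ddddddddd
ddddddddd
ddddAAddd
dddAddddd
dddAdA^dd
ddddAAddd
dddddAAdd
k=26  ddddddddd
ddddddddd
ddddAAddd
dddAddddd
dddAdAA>d
ddddAAddd
dddddAAdd
k=27  ddddddddd
ddddddddd
ddddAAddd
dddAddddd
dddAdAAAd
ddddAAdvd
dddddAAdd
k=28  ddddddddd
ddddddddd
ddddAAddd
dddAddddd
dddAdAAAd
ddddAA<Ad
dddddAAdd
k=29  ddddddddd
ddddddddd
ddddAAddd
dddAddddd
dddAdA^Ad
ddddAAAAd
dddddAAdd
k=30  ddddddddd
ddddddddd
ddddAAddd
dddAddddd
dddAd<dAd
ddddAAAAd
dddddAAdd
k=31  ddddddddd
ddddddddd
ddddAAddd
dddAddddd
dddAdddAd
ddddAvAAd
dddddAAdd
k=32  ddddddddd
ddddddddd
ddddAAddd
dddAddddd
dddAdddAd
ddddAd>Ad
dddddAAdd
k=33  ddddddddd
ddddddddd
ddddAAddd
dddAddddd
dddAdd^Ad
ddddAddAd
dddddAAdd
k=34  ddddddddd
ddddddddd
ddddAAddd
dddAddddd
dddAddA>d
ddddAddAd
dddddAAdd
k=35  ddddddddd
ddddddddd
ddddAAddd
dddAddd^d
dddAddAdd
ddddAddAd
dddddAAdd
k=36  ddddddddd
ddddddddd
ddddAAddd
dddAdddA>
dddAddAdd
ddddAddAd
dddddAAdd
k=37  ddddddddd
ddddddddd
ddddAAddd
dddAdddAA
dddAddAdv
ddddAddAd
dddddAAdd
k=38  ddddddddd
ddddddddd
ddddAAddd
dddAdddAA
dddAddA<A
ddddAddAd
dddddAAdd
k=39  ddddddddd
ddddddddd
ddddAAddd
dddAddd^A
dddAddAAA
ddddAddAd
dddddAAdd
k=40  ddddddddd
ddddddddd
ddddAAddd
dddAdd<dA
dddAddAAA
ddddAddAd
dddddAAdd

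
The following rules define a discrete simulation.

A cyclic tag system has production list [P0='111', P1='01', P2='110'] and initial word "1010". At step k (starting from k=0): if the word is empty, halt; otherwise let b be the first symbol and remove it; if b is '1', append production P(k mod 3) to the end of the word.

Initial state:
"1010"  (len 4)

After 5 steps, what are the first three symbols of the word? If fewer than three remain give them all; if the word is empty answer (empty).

111

gen 0: "1010"  (len 4)
gen 1: "010111"  (len 6)
gen 2: "10111"  (len 5)
gen 3: "0111110"  (len 7)
gen 4: "111110"  (len 6)
gen 5: "1111001"  (len 7)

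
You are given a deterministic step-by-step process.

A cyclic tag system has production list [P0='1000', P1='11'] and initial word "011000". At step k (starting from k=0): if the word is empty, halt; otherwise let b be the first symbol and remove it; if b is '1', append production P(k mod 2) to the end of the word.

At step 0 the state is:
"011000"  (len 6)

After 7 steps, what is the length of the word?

9

k=0  "011000"  (len 6)
k=1  "11000"  (len 5)
k=2  "100011"  (len 6)
k=3  "000111000"  (len 9)
k=4  "00111000"  (len 8)
k=5  "0111000"  (len 7)
k=6  "111000"  (len 6)
k=7  "110001000"  (len 9)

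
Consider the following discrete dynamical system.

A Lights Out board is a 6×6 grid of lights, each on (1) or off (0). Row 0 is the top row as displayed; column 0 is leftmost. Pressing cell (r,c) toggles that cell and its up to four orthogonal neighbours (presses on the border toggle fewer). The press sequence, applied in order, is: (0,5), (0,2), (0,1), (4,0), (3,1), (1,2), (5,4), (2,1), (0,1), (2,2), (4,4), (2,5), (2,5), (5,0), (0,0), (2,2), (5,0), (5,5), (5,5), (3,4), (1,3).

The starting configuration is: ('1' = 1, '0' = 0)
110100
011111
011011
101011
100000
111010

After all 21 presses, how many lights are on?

23

step 0: 110100
011111
011011
101011
100000
111010
step 1: 110111
011110
011011
101011
100000
111010
step 2: 101011
010110
011011
101011
100000
111010
step 3: 010011
000110
011011
101011
100000
111010
step 4: 010011
000110
011011
001011
010000
011010
step 5: 010011
000110
001011
110011
000000
011010
step 6: 011011
011010
000011
110011
000000
011010
step 7: 011011
011010
000011
110011
000010
011101
step 8: 011011
001010
111011
100011
000010
011101
step 9: 100011
011010
111011
100011
000010
011101
step 10: 100011
010010
100111
101011
000010
011101
step 11: 100011
010010
100111
101001
000101
011111
step 12: 100011
010011
100100
101000
000101
011111
step 13: 100011
010010
100111
101001
000101
011111
step 14: 100011
010010
100111
101001
100101
101111
step 15: 010011
110010
100111
101001
100101
101111
step 16: 010011
111010
111011
100001
100101
101111
step 17: 010011
111010
111011
100001
000101
011111
step 18: 010011
111010
111011
100001
000100
011100
step 19: 010011
111010
111011
100001
000101
011111
step 20: 010011
111010
111001
100110
000111
011111
step 21: 010111
110100
111101
100110
000111
011111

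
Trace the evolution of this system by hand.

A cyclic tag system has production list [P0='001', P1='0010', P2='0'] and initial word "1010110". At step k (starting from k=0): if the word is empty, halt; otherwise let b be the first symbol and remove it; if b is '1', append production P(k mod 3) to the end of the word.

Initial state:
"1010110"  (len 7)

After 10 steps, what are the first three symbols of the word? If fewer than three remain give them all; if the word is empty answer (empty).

k=0  "1010110"  (len 7)
k=1  "010110001"  (len 9)
k=2  "10110001"  (len 8)
k=3  "01100010"  (len 8)
k=4  "1100010"  (len 7)
k=5  "1000100010"  (len 10)
k=6  "0001000100"  (len 10)
k=7  "001000100"  (len 9)
k=8  "01000100"  (len 8)
k=9  "1000100"  (len 7)
k=10  "000100001"  (len 9)

000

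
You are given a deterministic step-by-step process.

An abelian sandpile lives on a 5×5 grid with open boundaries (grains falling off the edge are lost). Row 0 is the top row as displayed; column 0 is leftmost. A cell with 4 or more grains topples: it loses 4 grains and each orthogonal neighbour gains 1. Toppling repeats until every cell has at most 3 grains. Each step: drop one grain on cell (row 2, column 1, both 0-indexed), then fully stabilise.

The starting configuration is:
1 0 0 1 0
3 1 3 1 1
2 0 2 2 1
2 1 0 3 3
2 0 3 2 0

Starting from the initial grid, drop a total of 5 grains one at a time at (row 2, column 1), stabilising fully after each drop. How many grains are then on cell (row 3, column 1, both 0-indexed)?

0) 1 0 0 1 0
3 1 3 1 1
2 0 2 2 1
2 1 0 3 3
2 0 3 2 0
1) 1 0 0 1 0
3 1 3 1 1
2 1 2 2 1
2 1 0 3 3
2 0 3 2 0
2) 1 0 0 1 0
3 1 3 1 1
2 2 2 2 1
2 1 0 3 3
2 0 3 2 0
3) 1 0 0 1 0
3 1 3 1 1
2 3 2 2 1
2 1 0 3 3
2 0 3 2 0
4) 1 0 0 1 0
3 2 3 1 1
3 0 3 2 1
2 2 0 3 3
2 0 3 2 0
5) 1 0 0 1 0
3 2 3 1 1
3 1 3 2 1
2 2 0 3 3
2 0 3 2 0

2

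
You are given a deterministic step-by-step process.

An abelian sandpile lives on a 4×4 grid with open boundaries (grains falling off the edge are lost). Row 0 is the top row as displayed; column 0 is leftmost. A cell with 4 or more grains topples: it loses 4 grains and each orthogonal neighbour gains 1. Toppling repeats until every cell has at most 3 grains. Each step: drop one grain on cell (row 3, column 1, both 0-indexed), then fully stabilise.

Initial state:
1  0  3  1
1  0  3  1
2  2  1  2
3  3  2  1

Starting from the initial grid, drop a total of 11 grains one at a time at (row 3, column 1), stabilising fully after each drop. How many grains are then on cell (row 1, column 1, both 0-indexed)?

1

k=0  1  0  3  1
1  0  3  1
2  2  1  2
3  3  2  1
k=1  1  0  3  1
1  0  3  1
3  3  1  2
0  1  3  1
k=2  1  0  3  1
1  0  3  1
3  3  1  2
0  2  3  1
k=3  1  0  3  1
1  0  3  1
3  3  1  2
0  3  3  1
k=4  1  0  3  1
2  1  3  1
0  1  3  2
2  2  0  2
k=5  1  0  3  1
2  1  3  1
0  1  3  2
2  3  0  2
k=6  1  0  3  1
2  1  3  1
0  2  3  2
3  0  1  2
k=7  1  0  3  1
2  1  3  1
0  2  3  2
3  1  1  2
k=8  1  0  3  1
2  1  3  1
0  2  3  2
3  2  1  2
k=9  1  0  3  1
2  1  3  1
0  2  3  2
3  3  1  2
k=10  1  0  3  1
2  1  3  1
1  3  3  2
0  1  2  2
k=11  1  0  3  1
2  1  3  1
1  3  3  2
0  2  2  2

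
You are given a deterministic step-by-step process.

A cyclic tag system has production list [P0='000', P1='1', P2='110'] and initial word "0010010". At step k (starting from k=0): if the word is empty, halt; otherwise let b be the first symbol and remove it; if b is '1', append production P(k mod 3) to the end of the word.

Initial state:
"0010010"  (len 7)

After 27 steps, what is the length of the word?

15

[0] "0010010"  (len 7)
[1] "010010"  (len 6)
[2] "10010"  (len 5)
[3] "0010110"  (len 7)
[4] "010110"  (len 6)
[5] "10110"  (len 5)
[6] "0110110"  (len 7)
[7] "110110"  (len 6)
[8] "101101"  (len 6)
[9] "01101110"  (len 8)
[10] "1101110"  (len 7)
[11] "1011101"  (len 7)
[12] "011101110"  (len 9)
[13] "11101110"  (len 8)
[14] "11011101"  (len 8)
[15] "1011101110"  (len 10)
[16] "011101110000"  (len 12)
[17] "11101110000"  (len 11)
[18] "1101110000110"  (len 13)
[19] "101110000110000"  (len 15)
[20] "011100001100001"  (len 15)
[21] "11100001100001"  (len 14)
[22] "1100001100001000"  (len 16)
[23] "1000011000010001"  (len 16)
[24] "000011000010001110"  (len 18)
[25] "00011000010001110"  (len 17)
[26] "0011000010001110"  (len 16)
[27] "011000010001110"  (len 15)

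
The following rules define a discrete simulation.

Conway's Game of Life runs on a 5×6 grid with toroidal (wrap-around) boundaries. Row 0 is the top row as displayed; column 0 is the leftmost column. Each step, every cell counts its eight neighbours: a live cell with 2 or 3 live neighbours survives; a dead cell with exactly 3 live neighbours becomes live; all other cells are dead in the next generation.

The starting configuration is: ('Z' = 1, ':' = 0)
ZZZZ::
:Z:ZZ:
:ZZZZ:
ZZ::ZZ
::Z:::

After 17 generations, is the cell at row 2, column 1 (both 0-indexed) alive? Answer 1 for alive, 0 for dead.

0) ZZZZ::
:Z:ZZ:
:ZZZZ:
ZZ::ZZ
::Z:::
1) Z:::Z:
:::::Z
::::::
Z:::ZZ
::::Z:
2) ::::Z:
:::::Z
Z:::Z:
::::ZZ
Z::ZZ:
3) :::ZZ:
::::ZZ
Z:::Z:
Z:::::
:::Z::
4) :::Z:Z
::::::
Z:::Z:
:::::Z
:::ZZ:
5) :::Z::
::::ZZ
:::::Z
:::Z:Z
:::Z:Z
6) :::Z:Z
::::ZZ
Z::::Z
Z::::Z
::ZZ::
7) ::ZZ:Z
::::::
::::::
ZZ::ZZ
Z:ZZ:Z
8) ZZZZ:Z
::::::
Z::::Z
:ZZZZ:
::::::
9) ZZZ:::
::Z:Z:
ZZZZZZ
ZZZZZZ
:::::Z
10) ZZZZ:Z
::::Z:
::::::
::::::
::::::
11) ZZZZZZ
ZZZZZZ
::::::
::::::
ZZZ:::
12) ::::::
::::::
ZZZZZZ
:Z::::
::::Z:
13) ::::::
ZZZZZZ
ZZZZZZ
:Z::::
::::::
14) ZZZZZZ
::::::
::::::
:Z:ZZZ
::::::
15) ZZZZZZ
ZZZZZZ
::::Z:
::::Z:
::::::
16) ::::::
::::::
ZZZ:::
::::::
ZZZ:::
17) :Z::::
:Z::::
:Z::::
::::::
:Z::::

1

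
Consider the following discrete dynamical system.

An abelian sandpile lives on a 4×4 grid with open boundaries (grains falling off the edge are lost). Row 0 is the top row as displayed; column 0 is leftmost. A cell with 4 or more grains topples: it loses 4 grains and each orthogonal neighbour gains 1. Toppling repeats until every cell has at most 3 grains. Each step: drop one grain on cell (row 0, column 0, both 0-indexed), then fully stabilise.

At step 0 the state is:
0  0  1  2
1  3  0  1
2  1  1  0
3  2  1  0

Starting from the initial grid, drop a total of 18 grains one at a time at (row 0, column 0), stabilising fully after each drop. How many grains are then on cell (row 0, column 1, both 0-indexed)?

2

0) 0  0  1  2
1  3  0  1
2  1  1  0
3  2  1  0
1) 1  0  1  2
1  3  0  1
2  1  1  0
3  2  1  0
2) 2  0  1  2
1  3  0  1
2  1  1  0
3  2  1  0
3) 3  0  1  2
1  3  0  1
2  1  1  0
3  2  1  0
4) 0  1  1  2
2  3  0  1
2  1  1  0
3  2  1  0
5) 1  1  1  2
2  3  0  1
2  1  1  0
3  2  1  0
6) 2  1  1  2
2  3  0  1
2  1  1  0
3  2  1  0
7) 3  1  1  2
2  3  0  1
2  1  1  0
3  2  1  0
8) 0  2  1  2
3  3  0  1
2  1  1  0
3  2  1  0
9) 1  2  1  2
3  3  0  1
2  1  1  0
3  2  1  0
10) 2  2  1  2
3  3  0  1
2  1  1  0
3  2  1  0
11) 3  2  1  2
3  3  0  1
2  1  1  0
3  2  1  0
12) 2  0  2  2
1  1  1  1
3  2  1  0
3  2  1  0
13) 3  0  2  2
1  1  1  1
3  2  1  0
3  2  1  0
14) 0  1  2  2
2  1  1  1
3  2  1  0
3  2  1  0
15) 1  1  2  2
2  1  1  1
3  2  1  0
3  2  1  0
16) 2  1  2  2
2  1  1  1
3  2  1  0
3  2  1  0
17) 3  1  2  2
2  1  1  1
3  2  1  0
3  2  1  0
18) 0  2  2  2
3  1  1  1
3  2  1  0
3  2  1  0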